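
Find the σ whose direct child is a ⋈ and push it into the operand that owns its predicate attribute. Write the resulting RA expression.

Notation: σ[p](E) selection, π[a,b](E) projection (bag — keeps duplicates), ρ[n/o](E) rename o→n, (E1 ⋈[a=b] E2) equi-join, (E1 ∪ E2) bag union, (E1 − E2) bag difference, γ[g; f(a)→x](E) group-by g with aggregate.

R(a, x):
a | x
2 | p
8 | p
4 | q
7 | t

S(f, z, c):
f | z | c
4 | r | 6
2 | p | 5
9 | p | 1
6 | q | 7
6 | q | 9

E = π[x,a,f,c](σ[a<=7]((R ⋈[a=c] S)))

σ filters on a, owned by the left side.
E' = π[x,a,f,c]((σ[a<=7](R) ⋈[a=c] S))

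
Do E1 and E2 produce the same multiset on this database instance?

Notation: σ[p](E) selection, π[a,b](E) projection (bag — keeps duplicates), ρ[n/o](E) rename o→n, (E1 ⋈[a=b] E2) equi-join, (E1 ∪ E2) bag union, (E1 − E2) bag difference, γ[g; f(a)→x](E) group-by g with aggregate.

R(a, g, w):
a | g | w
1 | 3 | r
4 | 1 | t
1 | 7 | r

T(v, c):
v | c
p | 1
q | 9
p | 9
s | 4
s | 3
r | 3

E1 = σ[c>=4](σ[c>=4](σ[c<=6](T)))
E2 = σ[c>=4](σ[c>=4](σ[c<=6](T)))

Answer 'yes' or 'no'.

E1 per-node cardinality:
  T → 6
  σ[c<=6](T) → 4
  σ[c>=4](σ[c<=6](T)) → 1
  σ[c>=4](σ[c>=4](σ[c<=6](T))) → 1
E2 per-node cardinality:
  T → 6
  σ[c<=6](T) → 4
  σ[c>=4](σ[c<=6](T)) → 1
  σ[c>=4](σ[c>=4](σ[c<=6](T))) → 1

E1 and E2 produce the same multiset:
v | c
s | 4

yes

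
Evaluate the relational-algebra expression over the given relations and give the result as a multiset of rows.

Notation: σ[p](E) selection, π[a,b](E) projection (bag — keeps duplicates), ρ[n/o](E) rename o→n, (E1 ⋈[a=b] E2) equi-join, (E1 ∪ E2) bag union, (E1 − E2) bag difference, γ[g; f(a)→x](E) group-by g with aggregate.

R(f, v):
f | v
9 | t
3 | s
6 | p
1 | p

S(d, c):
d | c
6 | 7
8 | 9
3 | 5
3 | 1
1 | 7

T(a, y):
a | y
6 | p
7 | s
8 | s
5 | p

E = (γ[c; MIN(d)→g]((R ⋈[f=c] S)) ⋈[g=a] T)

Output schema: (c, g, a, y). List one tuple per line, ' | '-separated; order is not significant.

Stepwise |·|:
  R → 4
  S → 5
  (R ⋈[f=c] S) → 2
  γ[c; MIN(d)→g]((R ⋈[f=c] S)) → 2
  T → 4
  (γ[c; MIN(d)→g]((R ⋈[f=c] S)) ⋈[g=a] T) → 1

== RESULT ==
c | g | a | y
9 | 8 | 8 | s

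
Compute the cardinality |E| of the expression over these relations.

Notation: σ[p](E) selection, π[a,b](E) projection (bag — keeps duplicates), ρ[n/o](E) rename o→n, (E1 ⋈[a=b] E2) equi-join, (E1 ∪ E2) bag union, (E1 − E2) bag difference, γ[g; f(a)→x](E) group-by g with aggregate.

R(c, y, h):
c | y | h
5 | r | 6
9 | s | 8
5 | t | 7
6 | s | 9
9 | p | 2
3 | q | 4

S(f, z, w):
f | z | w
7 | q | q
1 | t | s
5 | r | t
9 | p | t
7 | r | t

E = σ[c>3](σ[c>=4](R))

Stepwise |·|:
  R → 6
  σ[c>=4](R) → 5
  σ[c>3](σ[c>=4](R)) → 5

|E| = 5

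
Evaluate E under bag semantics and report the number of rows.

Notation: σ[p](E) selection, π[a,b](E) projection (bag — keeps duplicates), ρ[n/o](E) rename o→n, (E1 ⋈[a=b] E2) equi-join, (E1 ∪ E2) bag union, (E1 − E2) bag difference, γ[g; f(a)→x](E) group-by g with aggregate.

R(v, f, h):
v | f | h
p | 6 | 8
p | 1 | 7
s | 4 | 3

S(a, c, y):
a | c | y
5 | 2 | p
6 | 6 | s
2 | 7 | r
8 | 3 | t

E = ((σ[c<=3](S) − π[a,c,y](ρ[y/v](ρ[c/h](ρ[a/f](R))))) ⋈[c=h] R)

Row counts bottom-up:
  S → 4
  σ[c<=3](S) → 2
  R → 3
  ρ[a/f](R) → 3
  ρ[c/h](ρ[a/f](R)) → 3
  ρ[y/v](ρ[c/h](ρ[a/f](R))) → 3
  π[a,c,y](ρ[y/v](ρ[c/h](ρ[a/f](R)))) → 3
  (σ[c<=3](S) − π[a,c,y](ρ[y/v](ρ[c/h](ρ[a/f](R))))) → 2
  R → 3
  ((σ[c<=3](S) − π[a,c,y](ρ[y/v](ρ[c/h](ρ[a/f](R))))) ⋈[c=h] R) → 1

|E| = 1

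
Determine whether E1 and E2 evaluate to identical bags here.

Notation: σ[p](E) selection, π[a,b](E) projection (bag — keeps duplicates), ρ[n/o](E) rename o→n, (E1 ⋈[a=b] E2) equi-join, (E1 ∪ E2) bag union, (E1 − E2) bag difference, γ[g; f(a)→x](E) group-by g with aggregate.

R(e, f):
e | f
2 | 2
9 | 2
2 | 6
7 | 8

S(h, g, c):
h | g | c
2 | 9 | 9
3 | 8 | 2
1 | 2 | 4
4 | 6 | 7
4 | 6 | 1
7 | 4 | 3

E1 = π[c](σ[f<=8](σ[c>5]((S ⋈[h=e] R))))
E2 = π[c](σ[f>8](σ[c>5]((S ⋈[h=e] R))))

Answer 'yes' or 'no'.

E1 subexpression sizes:
  S → 6
  R → 4
  (S ⋈[h=e] R) → 3
  σ[c>5]((S ⋈[h=e] R)) → 2
  σ[f<=8](σ[c>5]((S ⋈[h=e] R))) → 2
  π[c](σ[f<=8](σ[c>5]((S ⋈[h=e] R)))) → 2
E2 subexpression sizes:
  S → 6
  R → 4
  (S ⋈[h=e] R) → 3
  σ[c>5]((S ⋈[h=e] R)) → 2
  σ[f>8](σ[c>5]((S ⋈[h=e] R))) → 0
  π[c](σ[f>8](σ[c>5]((S ⋈[h=e] R)))) → 0

E1 result:
c
9
9
E2 result:
c
(0 rows)
Witness: (9,) appears 2× in E1 but 0× in E2.

no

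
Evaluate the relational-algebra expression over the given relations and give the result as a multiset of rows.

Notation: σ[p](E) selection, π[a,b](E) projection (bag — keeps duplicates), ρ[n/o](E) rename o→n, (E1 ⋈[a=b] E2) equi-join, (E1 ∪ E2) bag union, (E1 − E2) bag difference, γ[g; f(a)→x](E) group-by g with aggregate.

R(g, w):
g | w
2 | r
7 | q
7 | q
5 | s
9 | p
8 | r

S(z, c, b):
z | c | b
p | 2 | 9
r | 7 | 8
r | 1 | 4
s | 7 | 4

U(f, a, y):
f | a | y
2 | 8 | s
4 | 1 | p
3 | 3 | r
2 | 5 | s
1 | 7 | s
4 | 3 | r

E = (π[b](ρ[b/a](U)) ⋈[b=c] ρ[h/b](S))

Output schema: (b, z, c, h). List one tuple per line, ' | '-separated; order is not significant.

Stepwise |·|:
  U → 6
  ρ[b/a](U) → 6
  π[b](ρ[b/a](U)) → 6
  S → 4
  ρ[h/b](S) → 4
  (π[b](ρ[b/a](U)) ⋈[b=c] ρ[h/b](S)) → 3

== RESULT ==
b | z | c | h
1 | r | 1 | 4
7 | r | 7 | 8
7 | s | 7 | 4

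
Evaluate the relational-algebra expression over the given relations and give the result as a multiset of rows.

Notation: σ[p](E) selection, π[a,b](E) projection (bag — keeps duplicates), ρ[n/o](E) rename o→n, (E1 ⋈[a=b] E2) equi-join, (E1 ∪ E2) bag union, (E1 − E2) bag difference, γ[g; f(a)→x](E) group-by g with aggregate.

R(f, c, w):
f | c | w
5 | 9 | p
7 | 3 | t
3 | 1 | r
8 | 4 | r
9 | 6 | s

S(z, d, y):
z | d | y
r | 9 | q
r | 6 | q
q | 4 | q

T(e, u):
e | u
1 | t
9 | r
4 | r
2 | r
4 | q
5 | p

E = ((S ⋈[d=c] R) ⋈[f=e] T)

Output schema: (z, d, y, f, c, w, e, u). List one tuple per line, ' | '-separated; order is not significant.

Stepwise |·|:
  S → 3
  R → 5
  (S ⋈[d=c] R) → 3
  T → 6
  ((S ⋈[d=c] R) ⋈[f=e] T) → 2

== RESULT ==
z | d | y | f | c | w | e | u
r | 6 | q | 9 | 6 | s | 9 | r
r | 9 | q | 5 | 9 | p | 5 | p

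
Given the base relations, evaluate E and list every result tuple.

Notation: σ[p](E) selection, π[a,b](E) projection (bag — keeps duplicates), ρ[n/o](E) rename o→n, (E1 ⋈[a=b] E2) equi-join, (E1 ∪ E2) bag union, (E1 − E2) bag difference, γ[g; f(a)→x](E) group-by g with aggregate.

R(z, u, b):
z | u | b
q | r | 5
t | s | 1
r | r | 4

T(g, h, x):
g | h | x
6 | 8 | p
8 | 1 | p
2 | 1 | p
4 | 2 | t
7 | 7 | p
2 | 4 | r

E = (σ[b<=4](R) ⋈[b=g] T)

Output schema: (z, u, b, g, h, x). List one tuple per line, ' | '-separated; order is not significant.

Row counts bottom-up:
  R → 3
  σ[b<=4](R) → 2
  T → 6
  (σ[b<=4](R) ⋈[b=g] T) → 1

== RESULT ==
z | u | b | g | h | x
r | r | 4 | 4 | 2 | t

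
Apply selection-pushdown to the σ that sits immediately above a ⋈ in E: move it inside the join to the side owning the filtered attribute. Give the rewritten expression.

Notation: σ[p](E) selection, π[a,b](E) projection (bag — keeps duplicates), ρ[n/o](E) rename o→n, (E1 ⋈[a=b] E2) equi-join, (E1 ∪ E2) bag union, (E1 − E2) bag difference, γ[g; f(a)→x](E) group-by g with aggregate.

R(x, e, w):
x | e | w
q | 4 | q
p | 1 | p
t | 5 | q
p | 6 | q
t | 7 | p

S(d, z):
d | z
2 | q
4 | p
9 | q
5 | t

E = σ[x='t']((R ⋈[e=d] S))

σ filters on x, owned by the left side.
E' = (σ[x='t'](R) ⋈[e=d] S)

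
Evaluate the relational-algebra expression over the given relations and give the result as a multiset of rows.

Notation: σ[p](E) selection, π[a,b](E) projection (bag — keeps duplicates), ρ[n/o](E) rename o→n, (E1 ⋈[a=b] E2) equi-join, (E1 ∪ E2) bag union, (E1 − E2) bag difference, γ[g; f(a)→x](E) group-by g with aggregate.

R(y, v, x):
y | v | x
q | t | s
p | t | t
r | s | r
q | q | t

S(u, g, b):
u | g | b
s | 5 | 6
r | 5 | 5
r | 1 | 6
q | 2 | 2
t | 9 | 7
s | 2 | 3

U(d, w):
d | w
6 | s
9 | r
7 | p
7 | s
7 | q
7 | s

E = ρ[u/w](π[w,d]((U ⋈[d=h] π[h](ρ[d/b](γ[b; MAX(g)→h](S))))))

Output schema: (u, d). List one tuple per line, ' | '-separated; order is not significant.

Stepwise |·|:
  U → 6
  S → 6
  γ[b; MAX(g)→h](S) → 5
  ρ[d/b](γ[b; MAX(g)→h](S)) → 5
  π[h](ρ[d/b](γ[b; MAX(g)→h](S))) → 5
  (U ⋈[d=h] π[h](ρ[d/b](γ[b; MAX(g)→h](S)))) → 1
  π[w,d]((U ⋈[d=h] π[h](ρ[d/b](γ[b; MAX(g)→h](S))))) → 1
  ρ[u/w](π[w,d]((U ⋈[d=h] π[h](ρ[d/b](γ[b; MAX(g)→h](S)))))) → 1

== RESULT ==
u | d
r | 9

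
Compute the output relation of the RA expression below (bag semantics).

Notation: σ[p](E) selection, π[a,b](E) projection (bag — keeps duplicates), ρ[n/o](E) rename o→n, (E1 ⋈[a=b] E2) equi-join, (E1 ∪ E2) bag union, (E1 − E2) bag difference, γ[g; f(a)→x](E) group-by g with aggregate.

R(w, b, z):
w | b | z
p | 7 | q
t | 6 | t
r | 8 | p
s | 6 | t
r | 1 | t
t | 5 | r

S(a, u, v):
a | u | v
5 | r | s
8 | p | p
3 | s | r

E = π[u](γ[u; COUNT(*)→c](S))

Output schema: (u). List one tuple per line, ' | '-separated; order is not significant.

Stepwise |·|:
  S → 3
  γ[u; COUNT(*)→c](S) → 3
  π[u](γ[u; COUNT(*)→c](S)) → 3

== RESULT ==
u
p
r
s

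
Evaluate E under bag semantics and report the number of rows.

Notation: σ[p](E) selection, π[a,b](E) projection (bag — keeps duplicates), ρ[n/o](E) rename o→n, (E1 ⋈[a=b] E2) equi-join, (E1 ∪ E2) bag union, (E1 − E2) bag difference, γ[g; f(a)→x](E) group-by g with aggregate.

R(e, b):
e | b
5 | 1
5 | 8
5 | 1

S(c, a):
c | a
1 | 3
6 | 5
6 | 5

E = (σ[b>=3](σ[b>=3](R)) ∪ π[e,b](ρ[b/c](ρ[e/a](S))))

Stepwise |·|:
  R → 3
  σ[b>=3](R) → 1
  σ[b>=3](σ[b>=3](R)) → 1
  S → 3
  ρ[e/a](S) → 3
  ρ[b/c](ρ[e/a](S)) → 3
  π[e,b](ρ[b/c](ρ[e/a](S))) → 3
  (σ[b>=3](σ[b>=3](R)) ∪ π[e,b](ρ[b/c](ρ[e/a](S)))) → 4

|E| = 4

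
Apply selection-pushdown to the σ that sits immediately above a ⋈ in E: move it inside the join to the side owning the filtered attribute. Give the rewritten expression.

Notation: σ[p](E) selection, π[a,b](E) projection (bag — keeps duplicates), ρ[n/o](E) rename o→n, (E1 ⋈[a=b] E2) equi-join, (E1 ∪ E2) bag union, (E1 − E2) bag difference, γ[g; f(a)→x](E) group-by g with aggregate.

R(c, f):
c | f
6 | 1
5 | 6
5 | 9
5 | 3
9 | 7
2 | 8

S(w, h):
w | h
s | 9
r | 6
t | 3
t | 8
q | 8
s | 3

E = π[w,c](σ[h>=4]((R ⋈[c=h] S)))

σ filters on h, owned by the right side.
E' = π[w,c]((R ⋈[c=h] σ[h>=4](S)))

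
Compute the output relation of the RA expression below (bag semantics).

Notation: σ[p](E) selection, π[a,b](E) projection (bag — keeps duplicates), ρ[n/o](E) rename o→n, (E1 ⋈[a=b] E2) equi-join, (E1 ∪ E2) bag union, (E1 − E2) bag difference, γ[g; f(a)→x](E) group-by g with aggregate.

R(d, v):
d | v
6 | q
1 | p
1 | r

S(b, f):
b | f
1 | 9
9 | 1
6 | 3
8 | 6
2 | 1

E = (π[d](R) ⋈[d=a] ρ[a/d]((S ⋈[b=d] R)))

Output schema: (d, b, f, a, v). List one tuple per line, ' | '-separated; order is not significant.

Subexpression sizes:
  R → 3
  π[d](R) → 3
  S → 5
  R → 3
  (S ⋈[b=d] R) → 3
  ρ[a/d]((S ⋈[b=d] R)) → 3
  (π[d](R) ⋈[d=a] ρ[a/d]((S ⋈[b=d] R))) → 5

== RESULT ==
d | b | f | a | v
1 | 1 | 9 | 1 | p
1 | 1 | 9 | 1 | p
1 | 1 | 9 | 1 | r
1 | 1 | 9 | 1 | r
6 | 6 | 3 | 6 | q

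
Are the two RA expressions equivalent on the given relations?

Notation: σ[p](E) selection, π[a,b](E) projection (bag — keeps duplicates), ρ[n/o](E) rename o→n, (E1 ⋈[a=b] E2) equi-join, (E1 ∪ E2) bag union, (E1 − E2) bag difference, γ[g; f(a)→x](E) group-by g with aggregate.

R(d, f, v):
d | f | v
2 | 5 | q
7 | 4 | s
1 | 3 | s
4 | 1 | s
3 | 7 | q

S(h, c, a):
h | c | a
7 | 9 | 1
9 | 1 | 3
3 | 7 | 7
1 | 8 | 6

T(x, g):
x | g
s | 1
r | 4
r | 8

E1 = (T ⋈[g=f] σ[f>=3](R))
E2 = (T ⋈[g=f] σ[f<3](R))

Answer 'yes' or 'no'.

E1 per-node cardinality:
  T → 3
  R → 5
  σ[f>=3](R) → 4
  (T ⋈[g=f] σ[f>=3](R)) → 1
E2 per-node cardinality:
  T → 3
  R → 5
  σ[f<3](R) → 1
  (T ⋈[g=f] σ[f<3](R)) → 1

E1 result:
x | g | d | f | v
r | 4 | 7 | 4 | s
E2 result:
x | g | d | f | v
s | 1 | 4 | 1 | s
Witness: ('s', 1, 4, 1, 's') appears 0× in E1 but 1× in E2.

no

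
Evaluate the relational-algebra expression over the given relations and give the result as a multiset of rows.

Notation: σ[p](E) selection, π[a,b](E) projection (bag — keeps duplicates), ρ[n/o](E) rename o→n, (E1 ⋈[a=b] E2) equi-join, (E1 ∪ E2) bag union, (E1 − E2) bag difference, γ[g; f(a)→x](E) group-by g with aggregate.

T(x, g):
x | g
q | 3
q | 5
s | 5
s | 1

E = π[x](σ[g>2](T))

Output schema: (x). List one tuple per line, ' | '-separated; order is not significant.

Stepwise |·|:
  T → 4
  σ[g>2](T) → 3
  π[x](σ[g>2](T)) → 3

== RESULT ==
x
q
q
s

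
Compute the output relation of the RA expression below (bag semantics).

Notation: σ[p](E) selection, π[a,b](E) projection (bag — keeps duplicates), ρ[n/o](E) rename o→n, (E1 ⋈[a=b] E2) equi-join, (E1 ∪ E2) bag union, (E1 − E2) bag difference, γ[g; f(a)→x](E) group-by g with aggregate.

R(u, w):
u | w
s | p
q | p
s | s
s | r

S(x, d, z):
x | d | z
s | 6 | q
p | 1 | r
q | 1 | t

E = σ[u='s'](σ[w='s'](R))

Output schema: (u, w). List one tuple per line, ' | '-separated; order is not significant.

Stepwise |·|:
  R → 4
  σ[w='s'](R) → 1
  σ[u='s'](σ[w='s'](R)) → 1

== RESULT ==
u | w
s | s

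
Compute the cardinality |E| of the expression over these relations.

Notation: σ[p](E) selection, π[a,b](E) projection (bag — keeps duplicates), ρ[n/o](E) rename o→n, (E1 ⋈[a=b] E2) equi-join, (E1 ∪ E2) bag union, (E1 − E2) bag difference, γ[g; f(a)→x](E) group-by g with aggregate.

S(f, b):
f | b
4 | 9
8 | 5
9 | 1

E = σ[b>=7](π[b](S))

Stepwise |·|:
  S → 3
  π[b](S) → 3
  σ[b>=7](π[b](S)) → 1

|E| = 1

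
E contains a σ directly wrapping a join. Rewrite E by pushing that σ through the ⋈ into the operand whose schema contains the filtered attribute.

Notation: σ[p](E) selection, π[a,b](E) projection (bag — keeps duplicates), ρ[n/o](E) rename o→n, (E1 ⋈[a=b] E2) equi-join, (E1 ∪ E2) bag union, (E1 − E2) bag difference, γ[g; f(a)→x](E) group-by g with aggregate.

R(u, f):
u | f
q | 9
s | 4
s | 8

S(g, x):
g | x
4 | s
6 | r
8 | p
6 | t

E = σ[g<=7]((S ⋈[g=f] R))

σ filters on g, owned by the left side.
E' = (σ[g<=7](S) ⋈[g=f] R)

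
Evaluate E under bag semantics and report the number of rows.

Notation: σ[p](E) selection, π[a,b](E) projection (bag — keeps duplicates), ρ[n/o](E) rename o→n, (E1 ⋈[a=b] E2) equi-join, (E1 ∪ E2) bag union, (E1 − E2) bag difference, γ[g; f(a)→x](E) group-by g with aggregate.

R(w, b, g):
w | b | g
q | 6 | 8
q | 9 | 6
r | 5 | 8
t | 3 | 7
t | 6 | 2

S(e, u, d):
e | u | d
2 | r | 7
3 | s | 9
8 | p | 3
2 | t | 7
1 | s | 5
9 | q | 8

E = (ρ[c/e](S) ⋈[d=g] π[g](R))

Stepwise |·|:
  S → 6
  ρ[c/e](S) → 6
  R → 5
  π[g](R) → 5
  (ρ[c/e](S) ⋈[d=g] π[g](R)) → 4

|E| = 4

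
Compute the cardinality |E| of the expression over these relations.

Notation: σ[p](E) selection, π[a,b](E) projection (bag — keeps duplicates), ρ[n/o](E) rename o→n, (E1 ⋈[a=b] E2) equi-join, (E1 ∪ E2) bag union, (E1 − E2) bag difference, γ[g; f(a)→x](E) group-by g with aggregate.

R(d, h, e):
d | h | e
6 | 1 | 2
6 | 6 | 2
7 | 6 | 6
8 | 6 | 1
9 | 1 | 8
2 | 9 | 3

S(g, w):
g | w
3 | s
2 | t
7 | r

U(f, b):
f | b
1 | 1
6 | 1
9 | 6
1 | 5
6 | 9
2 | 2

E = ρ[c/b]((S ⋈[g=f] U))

Subexpression sizes:
  S → 3
  U → 6
  (S ⋈[g=f] U) → 1
  ρ[c/b]((S ⋈[g=f] U)) → 1

|E| = 1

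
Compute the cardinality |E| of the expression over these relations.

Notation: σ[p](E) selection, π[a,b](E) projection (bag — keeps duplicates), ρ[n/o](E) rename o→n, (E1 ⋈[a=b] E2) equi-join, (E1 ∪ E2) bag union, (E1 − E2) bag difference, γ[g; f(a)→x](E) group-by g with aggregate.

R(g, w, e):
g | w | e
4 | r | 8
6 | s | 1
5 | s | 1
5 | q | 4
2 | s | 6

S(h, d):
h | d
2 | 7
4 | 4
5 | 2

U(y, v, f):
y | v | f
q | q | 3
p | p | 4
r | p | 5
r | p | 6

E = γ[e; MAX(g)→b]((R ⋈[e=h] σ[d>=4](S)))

Row counts bottom-up:
  R → 5
  S → 3
  σ[d>=4](S) → 2
  (R ⋈[e=h] σ[d>=4](S)) → 1
  γ[e; MAX(g)→b]((R ⋈[e=h] σ[d>=4](S))) → 1

|E| = 1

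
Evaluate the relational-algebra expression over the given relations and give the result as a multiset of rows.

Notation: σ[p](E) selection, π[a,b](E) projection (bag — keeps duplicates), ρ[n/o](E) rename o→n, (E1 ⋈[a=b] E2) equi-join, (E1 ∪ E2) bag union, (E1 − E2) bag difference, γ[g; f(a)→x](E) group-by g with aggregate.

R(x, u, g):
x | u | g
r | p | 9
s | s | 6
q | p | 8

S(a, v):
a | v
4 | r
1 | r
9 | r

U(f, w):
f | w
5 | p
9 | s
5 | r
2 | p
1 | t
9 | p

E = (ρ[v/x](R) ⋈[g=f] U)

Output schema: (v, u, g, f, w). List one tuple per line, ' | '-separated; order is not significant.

Row counts bottom-up:
  R → 3
  ρ[v/x](R) → 3
  U → 6
  (ρ[v/x](R) ⋈[g=f] U) → 2

== RESULT ==
v | u | g | f | w
r | p | 9 | 9 | p
r | p | 9 | 9 | s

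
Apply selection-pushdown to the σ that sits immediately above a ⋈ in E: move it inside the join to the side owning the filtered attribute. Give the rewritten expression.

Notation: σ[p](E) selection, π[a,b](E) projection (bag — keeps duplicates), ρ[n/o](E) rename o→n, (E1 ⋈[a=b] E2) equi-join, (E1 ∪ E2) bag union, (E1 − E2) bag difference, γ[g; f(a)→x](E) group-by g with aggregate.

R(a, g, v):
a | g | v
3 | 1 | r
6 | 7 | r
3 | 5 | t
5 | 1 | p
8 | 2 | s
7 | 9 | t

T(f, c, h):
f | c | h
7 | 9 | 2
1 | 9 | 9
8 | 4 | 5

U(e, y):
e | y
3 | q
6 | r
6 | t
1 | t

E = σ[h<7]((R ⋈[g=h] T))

σ filters on h, owned by the right side.
E' = (R ⋈[g=h] σ[h<7](T))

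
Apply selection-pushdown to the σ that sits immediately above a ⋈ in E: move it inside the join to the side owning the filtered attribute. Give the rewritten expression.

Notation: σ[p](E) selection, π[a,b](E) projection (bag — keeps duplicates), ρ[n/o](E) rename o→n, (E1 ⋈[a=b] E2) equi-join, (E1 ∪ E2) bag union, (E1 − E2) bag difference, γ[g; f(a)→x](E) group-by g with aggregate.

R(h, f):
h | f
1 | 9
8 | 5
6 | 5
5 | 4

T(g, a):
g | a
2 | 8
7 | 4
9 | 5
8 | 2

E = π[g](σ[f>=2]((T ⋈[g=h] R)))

σ filters on f, owned by the right side.
E' = π[g]((T ⋈[g=h] σ[f>=2](R)))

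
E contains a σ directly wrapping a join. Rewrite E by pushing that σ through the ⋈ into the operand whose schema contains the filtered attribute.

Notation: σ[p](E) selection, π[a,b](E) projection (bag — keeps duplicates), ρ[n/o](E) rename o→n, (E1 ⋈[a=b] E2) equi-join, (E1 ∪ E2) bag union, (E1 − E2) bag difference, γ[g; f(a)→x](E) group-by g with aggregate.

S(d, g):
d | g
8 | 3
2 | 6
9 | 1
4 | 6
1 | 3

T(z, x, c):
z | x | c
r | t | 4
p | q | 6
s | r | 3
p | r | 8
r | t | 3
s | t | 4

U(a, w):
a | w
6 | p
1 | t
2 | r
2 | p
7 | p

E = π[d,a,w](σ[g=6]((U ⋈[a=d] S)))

σ filters on g, owned by the right side.
E' = π[d,a,w]((U ⋈[a=d] σ[g=6](S)))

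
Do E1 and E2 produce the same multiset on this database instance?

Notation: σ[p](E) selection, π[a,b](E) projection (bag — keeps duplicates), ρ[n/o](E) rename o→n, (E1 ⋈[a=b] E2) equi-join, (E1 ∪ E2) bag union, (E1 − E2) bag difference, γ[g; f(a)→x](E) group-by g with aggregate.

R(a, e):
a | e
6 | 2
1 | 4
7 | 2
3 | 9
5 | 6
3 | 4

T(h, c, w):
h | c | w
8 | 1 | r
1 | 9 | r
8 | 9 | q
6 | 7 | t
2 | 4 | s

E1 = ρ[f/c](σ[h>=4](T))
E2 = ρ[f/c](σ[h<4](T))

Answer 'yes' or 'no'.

E1 per-node cardinality:
  T → 5
  σ[h>=4](T) → 3
  ρ[f/c](σ[h>=4](T)) → 3
E2 per-node cardinality:
  T → 5
  σ[h<4](T) → 2
  ρ[f/c](σ[h<4](T)) → 2

E1 result:
h | f | w
6 | 7 | t
8 | 1 | r
8 | 9 | q
E2 result:
h | f | w
1 | 9 | r
2 | 4 | s
Witness: (8, 1, 'r') appears 1× in E1 but 0× in E2.

no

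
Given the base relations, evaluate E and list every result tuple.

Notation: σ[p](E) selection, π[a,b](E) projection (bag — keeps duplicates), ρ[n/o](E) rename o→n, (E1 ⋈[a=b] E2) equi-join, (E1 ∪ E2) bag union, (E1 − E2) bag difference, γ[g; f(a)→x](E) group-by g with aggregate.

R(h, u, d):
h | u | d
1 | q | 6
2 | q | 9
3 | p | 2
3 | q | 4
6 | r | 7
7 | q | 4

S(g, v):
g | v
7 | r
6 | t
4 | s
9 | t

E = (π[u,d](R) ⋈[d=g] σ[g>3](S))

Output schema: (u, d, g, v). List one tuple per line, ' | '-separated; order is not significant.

Row counts bottom-up:
  R → 6
  π[u,d](R) → 6
  S → 4
  σ[g>3](S) → 4
  (π[u,d](R) ⋈[d=g] σ[g>3](S)) → 5

== RESULT ==
u | d | g | v
q | 4 | 4 | s
q | 4 | 4 | s
q | 6 | 6 | t
q | 9 | 9 | t
r | 7 | 7 | r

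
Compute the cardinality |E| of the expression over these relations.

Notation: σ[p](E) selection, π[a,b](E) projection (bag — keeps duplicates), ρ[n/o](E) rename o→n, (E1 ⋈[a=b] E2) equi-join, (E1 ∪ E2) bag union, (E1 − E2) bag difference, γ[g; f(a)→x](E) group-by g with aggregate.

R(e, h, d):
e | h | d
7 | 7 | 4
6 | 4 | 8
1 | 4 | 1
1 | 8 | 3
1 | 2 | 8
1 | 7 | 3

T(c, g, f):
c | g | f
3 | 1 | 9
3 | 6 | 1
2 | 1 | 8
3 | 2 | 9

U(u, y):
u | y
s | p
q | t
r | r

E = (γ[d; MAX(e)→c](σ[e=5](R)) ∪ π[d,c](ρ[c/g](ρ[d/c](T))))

Subexpression sizes:
  R → 6
  σ[e=5](R) → 0
  γ[d; MAX(e)→c](σ[e=5](R)) → 0
  T → 4
  ρ[d/c](T) → 4
  ρ[c/g](ρ[d/c](T)) → 4
  π[d,c](ρ[c/g](ρ[d/c](T))) → 4
  (γ[d; MAX(e)→c](σ[e=5](R)) ∪ π[d,c](ρ[c/g](ρ[d/c](T)))) → 4

|E| = 4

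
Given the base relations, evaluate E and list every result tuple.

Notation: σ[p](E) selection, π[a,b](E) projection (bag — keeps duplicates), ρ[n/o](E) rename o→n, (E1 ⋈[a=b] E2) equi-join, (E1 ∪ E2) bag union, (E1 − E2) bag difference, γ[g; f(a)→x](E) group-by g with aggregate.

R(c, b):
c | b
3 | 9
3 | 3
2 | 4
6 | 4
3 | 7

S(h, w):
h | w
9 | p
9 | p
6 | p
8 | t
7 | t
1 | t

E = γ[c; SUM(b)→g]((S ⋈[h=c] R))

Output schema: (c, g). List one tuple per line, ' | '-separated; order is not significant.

Subexpression sizes:
  S → 6
  R → 5
  (S ⋈[h=c] R) → 1
  γ[c; SUM(b)→g]((S ⋈[h=c] R)) → 1

== RESULT ==
c | g
6 | 4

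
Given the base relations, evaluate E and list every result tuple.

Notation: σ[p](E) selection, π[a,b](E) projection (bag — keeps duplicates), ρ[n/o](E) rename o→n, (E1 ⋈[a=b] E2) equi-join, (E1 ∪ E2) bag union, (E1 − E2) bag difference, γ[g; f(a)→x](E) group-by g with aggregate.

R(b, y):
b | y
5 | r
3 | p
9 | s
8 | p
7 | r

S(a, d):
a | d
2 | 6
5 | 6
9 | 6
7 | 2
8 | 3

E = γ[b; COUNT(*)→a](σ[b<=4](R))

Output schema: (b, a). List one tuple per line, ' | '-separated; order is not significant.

Subexpression sizes:
  R → 5
  σ[b<=4](R) → 1
  γ[b; COUNT(*)→a](σ[b<=4](R)) → 1

== RESULT ==
b | a
3 | 1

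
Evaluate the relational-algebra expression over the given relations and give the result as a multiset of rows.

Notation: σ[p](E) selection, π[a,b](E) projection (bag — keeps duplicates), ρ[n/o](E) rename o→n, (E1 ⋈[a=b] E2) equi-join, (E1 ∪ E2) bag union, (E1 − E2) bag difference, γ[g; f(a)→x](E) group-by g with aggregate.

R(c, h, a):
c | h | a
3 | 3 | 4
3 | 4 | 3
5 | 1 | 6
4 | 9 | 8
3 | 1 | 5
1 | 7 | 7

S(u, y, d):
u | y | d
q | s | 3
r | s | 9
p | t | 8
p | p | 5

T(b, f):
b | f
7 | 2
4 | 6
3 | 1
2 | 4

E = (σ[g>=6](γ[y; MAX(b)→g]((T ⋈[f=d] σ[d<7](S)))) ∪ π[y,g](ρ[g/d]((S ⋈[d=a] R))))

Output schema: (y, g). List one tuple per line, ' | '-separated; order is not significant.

Subexpression sizes:
  T → 4
  S → 4
  σ[d<7](S) → 2
  (T ⋈[f=d] σ[d<7](S)) → 0
  γ[y; MAX(b)→g]((T ⋈[f=d] σ[d<7](S))) → 0
  σ[g>=6](γ[y; MAX(b)→g]((T ⋈[f=d] σ[d<7](S)))) → 0
  S → 4
  R → 6
  (S ⋈[d=a] R) → 3
  ρ[g/d]((S ⋈[d=a] R)) → 3
  π[y,g](ρ[g/d]((S ⋈[d=a] R))) → 3
  (σ[g>=6](γ[y; MAX(b)→g]((T ⋈[f=d] σ[d<7](S)))) ∪ π[y,g](ρ[g/d]((S ⋈[d=a] R)))) → 3

== RESULT ==
y | g
p | 5
s | 3
t | 8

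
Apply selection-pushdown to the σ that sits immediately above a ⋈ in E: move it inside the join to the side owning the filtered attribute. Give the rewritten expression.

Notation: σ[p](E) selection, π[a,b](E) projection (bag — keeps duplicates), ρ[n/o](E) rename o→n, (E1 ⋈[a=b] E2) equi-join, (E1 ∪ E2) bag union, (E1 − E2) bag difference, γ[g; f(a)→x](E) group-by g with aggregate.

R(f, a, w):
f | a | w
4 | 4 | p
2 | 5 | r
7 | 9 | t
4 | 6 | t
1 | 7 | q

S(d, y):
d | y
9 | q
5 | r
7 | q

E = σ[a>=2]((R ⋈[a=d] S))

σ filters on a, owned by the left side.
E' = (σ[a>=2](R) ⋈[a=d] S)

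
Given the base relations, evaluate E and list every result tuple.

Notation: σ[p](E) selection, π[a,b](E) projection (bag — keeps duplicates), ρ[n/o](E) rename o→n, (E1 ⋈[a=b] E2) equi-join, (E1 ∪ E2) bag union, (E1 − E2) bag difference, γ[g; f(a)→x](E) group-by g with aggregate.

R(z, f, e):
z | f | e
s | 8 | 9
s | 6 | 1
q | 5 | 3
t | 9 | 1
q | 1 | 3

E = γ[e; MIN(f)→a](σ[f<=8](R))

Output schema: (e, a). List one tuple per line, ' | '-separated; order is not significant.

Row counts bottom-up:
  R → 5
  σ[f<=8](R) → 4
  γ[e; MIN(f)→a](σ[f<=8](R)) → 3

== RESULT ==
e | a
1 | 6
3 | 1
9 | 8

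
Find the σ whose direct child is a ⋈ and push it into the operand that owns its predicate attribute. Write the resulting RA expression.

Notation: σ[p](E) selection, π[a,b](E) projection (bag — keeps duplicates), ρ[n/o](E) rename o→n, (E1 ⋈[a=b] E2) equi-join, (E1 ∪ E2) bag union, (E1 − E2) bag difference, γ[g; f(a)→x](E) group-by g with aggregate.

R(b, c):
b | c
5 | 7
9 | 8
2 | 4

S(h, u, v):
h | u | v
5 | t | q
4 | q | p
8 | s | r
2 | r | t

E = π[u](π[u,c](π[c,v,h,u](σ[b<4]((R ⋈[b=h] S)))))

σ filters on b, owned by the left side.
E' = π[u](π[u,c](π[c,v,h,u]((σ[b<4](R) ⋈[b=h] S))))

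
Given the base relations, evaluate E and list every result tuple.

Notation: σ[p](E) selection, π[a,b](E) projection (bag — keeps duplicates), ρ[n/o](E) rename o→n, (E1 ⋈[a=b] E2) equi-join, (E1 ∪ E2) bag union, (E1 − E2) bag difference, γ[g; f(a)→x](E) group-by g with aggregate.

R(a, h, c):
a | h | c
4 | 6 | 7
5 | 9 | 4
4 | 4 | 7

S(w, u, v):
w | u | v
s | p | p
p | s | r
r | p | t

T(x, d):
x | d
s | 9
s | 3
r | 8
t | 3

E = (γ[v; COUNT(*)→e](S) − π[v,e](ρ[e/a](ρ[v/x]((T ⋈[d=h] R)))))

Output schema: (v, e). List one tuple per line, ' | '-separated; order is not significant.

Subexpression sizes:
  S → 3
  γ[v; COUNT(*)→e](S) → 3
  T → 4
  R → 3
  (T ⋈[d=h] R) → 1
  ρ[v/x]((T ⋈[d=h] R)) → 1
  ρ[e/a](ρ[v/x]((T ⋈[d=h] R))) → 1
  π[v,e](ρ[e/a](ρ[v/x]((T ⋈[d=h] R)))) → 1
  (γ[v; COUNT(*)→e](S) − π[v,e](ρ[e/a](ρ[v/x]((T ⋈[d=h] R))))) → 3

== RESULT ==
v | e
p | 1
r | 1
t | 1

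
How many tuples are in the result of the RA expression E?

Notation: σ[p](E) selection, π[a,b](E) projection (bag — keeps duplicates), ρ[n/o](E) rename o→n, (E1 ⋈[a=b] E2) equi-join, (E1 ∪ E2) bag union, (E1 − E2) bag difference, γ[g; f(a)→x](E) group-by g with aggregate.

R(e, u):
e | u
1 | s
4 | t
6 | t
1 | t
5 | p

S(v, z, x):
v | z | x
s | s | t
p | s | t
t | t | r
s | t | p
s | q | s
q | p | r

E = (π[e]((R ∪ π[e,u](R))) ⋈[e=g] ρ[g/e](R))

Row counts bottom-up:
  R → 5
  R → 5
  π[e,u](R) → 5
  (R ∪ π[e,u](R)) → 10
  π[e]((R ∪ π[e,u](R))) → 10
  R → 5
  ρ[g/e](R) → 5
  (π[e]((R ∪ π[e,u](R))) ⋈[e=g] ρ[g/e](R)) → 14

|E| = 14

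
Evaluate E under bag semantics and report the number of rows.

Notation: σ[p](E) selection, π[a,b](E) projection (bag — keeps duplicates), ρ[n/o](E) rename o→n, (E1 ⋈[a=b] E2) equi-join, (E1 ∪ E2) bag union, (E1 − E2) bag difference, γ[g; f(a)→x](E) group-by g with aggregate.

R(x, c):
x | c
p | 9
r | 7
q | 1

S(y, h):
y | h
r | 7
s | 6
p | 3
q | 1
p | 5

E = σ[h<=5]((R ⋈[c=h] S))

Per-node cardinality:
  R → 3
  S → 5
  (R ⋈[c=h] S) → 2
  σ[h<=5]((R ⋈[c=h] S)) → 1

|E| = 1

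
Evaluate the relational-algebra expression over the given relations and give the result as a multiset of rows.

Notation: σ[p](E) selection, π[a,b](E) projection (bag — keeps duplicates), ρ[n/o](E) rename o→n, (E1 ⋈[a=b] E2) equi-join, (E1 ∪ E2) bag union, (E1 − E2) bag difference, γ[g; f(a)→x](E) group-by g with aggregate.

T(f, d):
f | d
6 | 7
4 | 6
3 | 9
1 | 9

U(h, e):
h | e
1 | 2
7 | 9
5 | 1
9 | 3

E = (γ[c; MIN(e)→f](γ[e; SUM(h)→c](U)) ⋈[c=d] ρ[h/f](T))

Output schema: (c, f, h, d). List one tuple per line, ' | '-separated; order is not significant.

Subexpression sizes:
  U → 4
  γ[e; SUM(h)→c](U) → 4
  γ[c; MIN(e)→f](γ[e; SUM(h)→c](U)) → 4
  T → 4
  ρ[h/f](T) → 4
  (γ[c; MIN(e)→f](γ[e; SUM(h)→c](U)) ⋈[c=d] ρ[h/f](T)) → 3

== RESULT ==
c | f | h | d
7 | 9 | 6 | 7
9 | 3 | 1 | 9
9 | 3 | 3 | 9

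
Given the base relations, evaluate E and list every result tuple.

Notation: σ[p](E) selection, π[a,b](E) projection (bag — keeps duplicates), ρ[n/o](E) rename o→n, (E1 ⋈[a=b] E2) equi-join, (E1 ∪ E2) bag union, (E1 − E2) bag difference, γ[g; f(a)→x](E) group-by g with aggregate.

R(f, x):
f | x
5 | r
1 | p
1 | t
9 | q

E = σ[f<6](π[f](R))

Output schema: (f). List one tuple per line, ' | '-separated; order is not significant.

Row counts bottom-up:
  R → 4
  π[f](R) → 4
  σ[f<6](π[f](R)) → 3

== RESULT ==
f
1
1
5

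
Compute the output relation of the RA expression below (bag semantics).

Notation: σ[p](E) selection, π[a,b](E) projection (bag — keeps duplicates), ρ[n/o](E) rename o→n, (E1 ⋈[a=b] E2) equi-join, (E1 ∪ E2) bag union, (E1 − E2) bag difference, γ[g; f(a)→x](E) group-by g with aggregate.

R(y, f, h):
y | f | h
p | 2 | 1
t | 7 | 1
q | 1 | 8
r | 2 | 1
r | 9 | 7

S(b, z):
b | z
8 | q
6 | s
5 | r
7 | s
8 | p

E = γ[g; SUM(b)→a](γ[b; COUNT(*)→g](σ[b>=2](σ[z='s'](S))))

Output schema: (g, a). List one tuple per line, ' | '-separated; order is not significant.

Stepwise |·|:
  S → 5
  σ[z='s'](S) → 2
  σ[b>=2](σ[z='s'](S)) → 2
  γ[b; COUNT(*)→g](σ[b>=2](σ[z='s'](S))) → 2
  γ[g; SUM(b)→a](γ[b; COUNT(*)→g](σ[b>=2](σ[z='s'](S)))) → 1

== RESULT ==
g | a
1 | 13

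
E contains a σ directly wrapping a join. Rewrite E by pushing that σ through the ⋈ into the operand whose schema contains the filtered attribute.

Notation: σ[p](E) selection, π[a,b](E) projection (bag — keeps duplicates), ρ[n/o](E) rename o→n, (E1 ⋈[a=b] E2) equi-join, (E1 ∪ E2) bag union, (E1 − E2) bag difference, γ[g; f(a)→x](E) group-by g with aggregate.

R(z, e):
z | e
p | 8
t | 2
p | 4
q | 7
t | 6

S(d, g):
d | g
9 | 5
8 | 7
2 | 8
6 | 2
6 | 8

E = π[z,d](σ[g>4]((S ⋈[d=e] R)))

σ filters on g, owned by the left side.
E' = π[z,d]((σ[g>4](S) ⋈[d=e] R))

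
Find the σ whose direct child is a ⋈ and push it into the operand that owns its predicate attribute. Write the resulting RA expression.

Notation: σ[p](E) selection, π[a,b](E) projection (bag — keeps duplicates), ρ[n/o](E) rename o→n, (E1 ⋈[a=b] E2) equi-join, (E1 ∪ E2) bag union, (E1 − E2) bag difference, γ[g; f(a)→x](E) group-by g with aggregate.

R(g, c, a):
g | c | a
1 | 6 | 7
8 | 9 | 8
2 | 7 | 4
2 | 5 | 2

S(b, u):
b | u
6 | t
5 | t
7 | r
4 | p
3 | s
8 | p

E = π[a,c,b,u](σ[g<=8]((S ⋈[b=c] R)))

σ filters on g, owned by the right side.
E' = π[a,c,b,u]((S ⋈[b=c] σ[g<=8](R)))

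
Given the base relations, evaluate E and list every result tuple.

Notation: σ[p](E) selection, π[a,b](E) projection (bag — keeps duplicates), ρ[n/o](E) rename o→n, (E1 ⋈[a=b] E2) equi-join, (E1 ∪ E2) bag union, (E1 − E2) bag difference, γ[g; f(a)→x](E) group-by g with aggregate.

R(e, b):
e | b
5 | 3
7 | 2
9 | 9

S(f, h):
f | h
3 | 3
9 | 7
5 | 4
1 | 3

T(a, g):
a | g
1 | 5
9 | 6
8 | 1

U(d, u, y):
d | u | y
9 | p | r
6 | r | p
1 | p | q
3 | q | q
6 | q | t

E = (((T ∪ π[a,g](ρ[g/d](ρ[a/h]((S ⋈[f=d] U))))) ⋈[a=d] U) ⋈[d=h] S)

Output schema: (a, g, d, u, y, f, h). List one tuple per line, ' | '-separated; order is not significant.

Stepwise |·|:
  T → 3
  S → 4
  U → 5
  (S ⋈[f=d] U) → 3
  ρ[a/h]((S ⋈[f=d] U)) → 3
  ρ[g/d](ρ[a/h]((S ⋈[f=d] U))) → 3
  π[a,g](ρ[g/d](ρ[a/h]((S ⋈[f=d] U)))) → 3
  (T ∪ π[a,g](ρ[g/d](ρ[a/h]((S ⋈[f=d] U))))) → 6
  U → 5
  ((T ∪ π[a,g](ρ[g/d](ρ[a/h]((S ⋈[f=d] U))))) ⋈[a=d] U) → 4
  S → 4
  (((T ∪ π[a,g](ρ[g/d](ρ[a/h]((S ⋈[f=d] U))))) ⋈[a=d] U) ⋈[d=h] S) → 4

== RESULT ==
a | g | d | u | y | f | h
3 | 1 | 3 | q | q | 1 | 3
3 | 1 | 3 | q | q | 3 | 3
3 | 3 | 3 | q | q | 1 | 3
3 | 3 | 3 | q | q | 3 | 3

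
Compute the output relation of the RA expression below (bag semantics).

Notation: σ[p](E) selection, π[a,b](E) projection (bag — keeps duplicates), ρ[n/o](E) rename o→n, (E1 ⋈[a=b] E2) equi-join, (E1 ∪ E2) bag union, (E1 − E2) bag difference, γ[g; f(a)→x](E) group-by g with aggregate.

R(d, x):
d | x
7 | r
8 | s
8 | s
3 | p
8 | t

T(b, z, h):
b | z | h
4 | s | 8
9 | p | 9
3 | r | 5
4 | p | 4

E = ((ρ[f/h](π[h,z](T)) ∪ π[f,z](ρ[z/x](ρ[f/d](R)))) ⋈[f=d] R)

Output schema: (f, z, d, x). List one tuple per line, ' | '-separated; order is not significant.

Stepwise |·|:
  T → 4
  π[h,z](T) → 4
  ρ[f/h](π[h,z](T)) → 4
  R → 5
  ρ[f/d](R) → 5
  ρ[z/x](ρ[f/d](R)) → 5
  π[f,z](ρ[z/x](ρ[f/d](R))) → 5
  (ρ[f/h](π[h,z](T)) ∪ π[f,z](ρ[z/x](ρ[f/d](R)))) → 9
  R → 5
  ((ρ[f/h](π[h,z](T)) ∪ π[f,z](ρ[z/x](ρ[f/d](R)))) ⋈[f=d] R) → 14

== RESULT ==
f | z | d | x
3 | p | 3 | p
7 | r | 7 | r
8 | s | 8 | s
8 | s | 8 | s
8 | s | 8 | s
8 | s | 8 | s
8 | s | 8 | s
8 | s | 8 | s
8 | s | 8 | t
8 | s | 8 | t
8 | s | 8 | t
8 | t | 8 | s
8 | t | 8 | s
8 | t | 8 | t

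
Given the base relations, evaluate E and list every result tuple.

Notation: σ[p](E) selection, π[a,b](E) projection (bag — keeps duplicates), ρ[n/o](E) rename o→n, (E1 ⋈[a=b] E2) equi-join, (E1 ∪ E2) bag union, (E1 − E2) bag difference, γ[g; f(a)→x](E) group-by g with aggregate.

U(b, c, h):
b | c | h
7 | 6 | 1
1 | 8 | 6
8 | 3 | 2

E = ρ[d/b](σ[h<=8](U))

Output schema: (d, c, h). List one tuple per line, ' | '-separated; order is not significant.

Subexpression sizes:
  U → 3
  σ[h<=8](U) → 3
  ρ[d/b](σ[h<=8](U)) → 3

== RESULT ==
d | c | h
1 | 8 | 6
7 | 6 | 1
8 | 3 | 2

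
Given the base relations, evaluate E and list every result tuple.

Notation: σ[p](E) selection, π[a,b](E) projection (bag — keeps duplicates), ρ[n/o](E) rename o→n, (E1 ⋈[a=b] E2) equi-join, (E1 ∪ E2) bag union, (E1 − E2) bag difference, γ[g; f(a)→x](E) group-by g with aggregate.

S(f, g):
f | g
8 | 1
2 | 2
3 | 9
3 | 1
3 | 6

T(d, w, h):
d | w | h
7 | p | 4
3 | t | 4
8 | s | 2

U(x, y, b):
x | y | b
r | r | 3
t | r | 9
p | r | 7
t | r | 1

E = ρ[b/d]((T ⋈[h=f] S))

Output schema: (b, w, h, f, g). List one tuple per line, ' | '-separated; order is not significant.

Subexpression sizes:
  T → 3
  S → 5
  (T ⋈[h=f] S) → 1
  ρ[b/d]((T ⋈[h=f] S)) → 1

== RESULT ==
b | w | h | f | g
8 | s | 2 | 2 | 2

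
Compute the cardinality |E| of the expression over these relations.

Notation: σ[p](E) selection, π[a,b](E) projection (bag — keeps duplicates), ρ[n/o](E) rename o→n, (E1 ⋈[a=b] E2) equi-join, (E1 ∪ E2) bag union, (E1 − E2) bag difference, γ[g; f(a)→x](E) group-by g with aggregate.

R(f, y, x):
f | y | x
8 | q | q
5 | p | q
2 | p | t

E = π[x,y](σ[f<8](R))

Subexpression sizes:
  R → 3
  σ[f<8](R) → 2
  π[x,y](σ[f<8](R)) → 2

|E| = 2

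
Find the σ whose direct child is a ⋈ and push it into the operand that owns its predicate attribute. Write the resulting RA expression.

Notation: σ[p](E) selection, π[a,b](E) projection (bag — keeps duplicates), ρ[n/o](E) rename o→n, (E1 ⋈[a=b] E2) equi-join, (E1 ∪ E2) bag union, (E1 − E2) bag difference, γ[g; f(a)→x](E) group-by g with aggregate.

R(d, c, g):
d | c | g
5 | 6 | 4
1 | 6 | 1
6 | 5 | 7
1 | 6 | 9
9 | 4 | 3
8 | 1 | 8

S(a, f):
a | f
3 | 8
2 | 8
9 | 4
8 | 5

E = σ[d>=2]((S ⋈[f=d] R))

σ filters on d, owned by the right side.
E' = (S ⋈[f=d] σ[d>=2](R))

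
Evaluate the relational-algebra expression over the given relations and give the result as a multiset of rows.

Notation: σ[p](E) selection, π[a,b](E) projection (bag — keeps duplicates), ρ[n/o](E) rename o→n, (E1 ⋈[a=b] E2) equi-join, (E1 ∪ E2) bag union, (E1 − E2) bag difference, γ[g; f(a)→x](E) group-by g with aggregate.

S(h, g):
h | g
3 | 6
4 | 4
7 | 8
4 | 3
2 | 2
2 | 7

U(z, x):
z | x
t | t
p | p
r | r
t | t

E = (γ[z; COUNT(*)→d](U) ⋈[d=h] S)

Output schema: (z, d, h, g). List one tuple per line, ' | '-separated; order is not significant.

Row counts bottom-up:
  U → 4
  γ[z; COUNT(*)→d](U) → 3
  S → 6
  (γ[z; COUNT(*)→d](U) ⋈[d=h] S) → 2

== RESULT ==
z | d | h | g
t | 2 | 2 | 2
t | 2 | 2 | 7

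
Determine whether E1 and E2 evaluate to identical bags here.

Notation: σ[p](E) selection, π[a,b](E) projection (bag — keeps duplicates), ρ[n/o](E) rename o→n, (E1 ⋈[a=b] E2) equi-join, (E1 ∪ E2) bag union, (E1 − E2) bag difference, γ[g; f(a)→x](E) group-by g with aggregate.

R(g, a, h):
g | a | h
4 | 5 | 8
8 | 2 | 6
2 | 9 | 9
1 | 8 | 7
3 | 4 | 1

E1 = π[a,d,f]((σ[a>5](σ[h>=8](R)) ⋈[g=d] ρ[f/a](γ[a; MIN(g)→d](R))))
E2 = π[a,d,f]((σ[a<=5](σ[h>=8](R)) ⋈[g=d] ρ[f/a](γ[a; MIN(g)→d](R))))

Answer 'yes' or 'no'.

E1 subexpression sizes:
  R → 5
  σ[h>=8](R) → 2
  σ[a>5](σ[h>=8](R)) → 1
  R → 5
  γ[a; MIN(g)→d](R) → 5
  ρ[f/a](γ[a; MIN(g)→d](R)) → 5
  (σ[a>5](σ[h>=8](R)) ⋈[g=d] ρ[f/a](γ[a; MIN(g)→d](R))) → 1
  π[a,d,f]((σ[a>5](σ[h>=8](R)) ⋈[g=d] ρ[f/a](γ[a; MIN(g)→d](R)))) → 1
E2 subexpression sizes:
  R → 5
  σ[h>=8](R) → 2
  σ[a<=5](σ[h>=8](R)) → 1
  R → 5
  γ[a; MIN(g)→d](R) → 5
  ρ[f/a](γ[a; MIN(g)→d](R)) → 5
  (σ[a<=5](σ[h>=8](R)) ⋈[g=d] ρ[f/a](γ[a; MIN(g)→d](R))) → 1
  π[a,d,f]((σ[a<=5](σ[h>=8](R)) ⋈[g=d] ρ[f/a](γ[a; MIN(g)→d](R)))) → 1

E1 result:
a | d | f
9 | 2 | 9
E2 result:
a | d | f
5 | 4 | 5
Witness: (5, 4, 5) appears 0× in E1 but 1× in E2.

no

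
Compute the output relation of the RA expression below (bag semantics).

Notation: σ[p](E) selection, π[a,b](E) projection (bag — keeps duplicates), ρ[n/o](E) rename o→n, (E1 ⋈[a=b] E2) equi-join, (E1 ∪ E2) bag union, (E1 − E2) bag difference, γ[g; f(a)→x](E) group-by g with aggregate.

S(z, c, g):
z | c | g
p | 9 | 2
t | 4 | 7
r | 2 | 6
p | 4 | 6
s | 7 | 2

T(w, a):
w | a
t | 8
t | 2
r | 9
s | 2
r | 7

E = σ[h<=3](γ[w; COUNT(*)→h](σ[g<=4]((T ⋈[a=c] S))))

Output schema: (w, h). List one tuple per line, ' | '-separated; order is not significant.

Per-node cardinality:
  T → 5
  S → 5
  (T ⋈[a=c] S) → 4
  σ[g<=4]((T ⋈[a=c] S)) → 2
  γ[w; COUNT(*)→h](σ[g<=4]((T ⋈[a=c] S))) → 1
  σ[h<=3](γ[w; COUNT(*)→h](σ[g<=4]((T ⋈[a=c] S)))) → 1

== RESULT ==
w | h
r | 2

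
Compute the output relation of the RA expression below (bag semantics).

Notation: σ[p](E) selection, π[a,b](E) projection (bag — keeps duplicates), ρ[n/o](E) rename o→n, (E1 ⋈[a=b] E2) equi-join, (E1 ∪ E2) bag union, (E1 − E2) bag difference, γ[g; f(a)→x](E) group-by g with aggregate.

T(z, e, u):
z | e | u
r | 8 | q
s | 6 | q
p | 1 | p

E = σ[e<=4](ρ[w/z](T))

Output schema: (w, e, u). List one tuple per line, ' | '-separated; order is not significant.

Row counts bottom-up:
  T → 3
  ρ[w/z](T) → 3
  σ[e<=4](ρ[w/z](T)) → 1

== RESULT ==
w | e | u
p | 1 | p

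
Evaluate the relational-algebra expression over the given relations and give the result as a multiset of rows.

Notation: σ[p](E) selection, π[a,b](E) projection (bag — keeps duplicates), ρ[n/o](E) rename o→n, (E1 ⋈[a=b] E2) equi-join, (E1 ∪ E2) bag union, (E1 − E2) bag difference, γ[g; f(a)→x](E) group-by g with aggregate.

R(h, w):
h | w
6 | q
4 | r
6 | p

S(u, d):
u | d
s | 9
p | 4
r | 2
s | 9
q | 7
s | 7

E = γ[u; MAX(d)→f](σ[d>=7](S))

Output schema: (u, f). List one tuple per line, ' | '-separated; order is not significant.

Subexpression sizes:
  S → 6
  σ[d>=7](S) → 4
  γ[u; MAX(d)→f](σ[d>=7](S)) → 2

== RESULT ==
u | f
q | 7
s | 9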